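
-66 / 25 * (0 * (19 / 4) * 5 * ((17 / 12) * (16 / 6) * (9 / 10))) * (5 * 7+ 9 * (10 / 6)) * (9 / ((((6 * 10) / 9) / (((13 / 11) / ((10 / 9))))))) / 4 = 0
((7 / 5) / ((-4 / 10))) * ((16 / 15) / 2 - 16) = 812 / 15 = 54.13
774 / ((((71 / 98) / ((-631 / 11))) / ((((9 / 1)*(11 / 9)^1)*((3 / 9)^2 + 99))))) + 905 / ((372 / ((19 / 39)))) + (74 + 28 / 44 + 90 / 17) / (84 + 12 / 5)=-154436206876367777 / 2311472592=-66812908.54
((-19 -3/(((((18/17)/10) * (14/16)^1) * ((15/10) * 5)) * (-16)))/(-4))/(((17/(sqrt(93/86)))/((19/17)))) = 5605 * sqrt(7998)/1565802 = 0.32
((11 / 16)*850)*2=4675 / 4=1168.75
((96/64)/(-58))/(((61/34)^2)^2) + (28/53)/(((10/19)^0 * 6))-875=-55857314191247/63843172851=-874.91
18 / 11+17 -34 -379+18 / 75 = -108384 / 275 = -394.12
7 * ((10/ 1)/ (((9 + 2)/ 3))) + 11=331/ 11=30.09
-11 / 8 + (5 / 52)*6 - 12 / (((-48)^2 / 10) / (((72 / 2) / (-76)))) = -6113 / 7904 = -0.77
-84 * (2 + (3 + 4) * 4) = -2520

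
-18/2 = -9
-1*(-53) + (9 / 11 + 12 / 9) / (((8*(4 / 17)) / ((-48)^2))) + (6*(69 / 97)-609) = 2221198 / 1067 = 2081.72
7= 7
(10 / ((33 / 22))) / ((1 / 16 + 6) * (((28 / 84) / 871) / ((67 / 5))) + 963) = 18674240 / 2697494453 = 0.01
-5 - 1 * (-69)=64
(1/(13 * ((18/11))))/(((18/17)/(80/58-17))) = -28237/40716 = -0.69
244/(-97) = -244/97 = -2.52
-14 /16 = -7 /8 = -0.88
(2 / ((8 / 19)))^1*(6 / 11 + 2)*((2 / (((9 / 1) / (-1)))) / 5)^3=-1064 / 1002375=-0.00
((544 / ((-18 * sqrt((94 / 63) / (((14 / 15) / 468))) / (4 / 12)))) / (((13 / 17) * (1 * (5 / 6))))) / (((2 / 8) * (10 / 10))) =-129472 * sqrt(9165) / 5361525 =-2.31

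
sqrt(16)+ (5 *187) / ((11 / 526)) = 44714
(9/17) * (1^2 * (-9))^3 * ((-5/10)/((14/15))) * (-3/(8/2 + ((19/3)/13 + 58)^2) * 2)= -89813529/247950542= -0.36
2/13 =0.15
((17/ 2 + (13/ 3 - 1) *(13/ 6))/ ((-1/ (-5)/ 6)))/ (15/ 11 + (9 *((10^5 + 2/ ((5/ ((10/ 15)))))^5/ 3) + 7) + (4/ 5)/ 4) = 1313296875/ 83532363755940015840021143855639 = 0.00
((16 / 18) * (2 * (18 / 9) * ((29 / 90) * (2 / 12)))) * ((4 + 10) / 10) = 1624 / 6075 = 0.27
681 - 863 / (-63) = 43766 / 63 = 694.70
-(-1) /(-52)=-1 /52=-0.02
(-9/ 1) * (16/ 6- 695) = 6231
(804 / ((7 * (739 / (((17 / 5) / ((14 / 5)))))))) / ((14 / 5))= 17085 / 253477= 0.07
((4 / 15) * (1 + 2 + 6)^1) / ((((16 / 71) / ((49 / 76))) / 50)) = 52185 / 152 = 343.32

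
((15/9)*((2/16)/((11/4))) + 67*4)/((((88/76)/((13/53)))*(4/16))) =4370171/19239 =227.15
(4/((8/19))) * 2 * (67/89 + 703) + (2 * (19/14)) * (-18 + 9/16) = 132813363/9968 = 13323.97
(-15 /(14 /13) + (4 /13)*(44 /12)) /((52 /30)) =-34945 /4732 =-7.38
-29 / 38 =-0.76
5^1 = 5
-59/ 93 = -0.63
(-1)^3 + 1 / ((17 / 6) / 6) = 19 / 17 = 1.12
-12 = -12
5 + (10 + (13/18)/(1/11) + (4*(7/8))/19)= 3955/171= 23.13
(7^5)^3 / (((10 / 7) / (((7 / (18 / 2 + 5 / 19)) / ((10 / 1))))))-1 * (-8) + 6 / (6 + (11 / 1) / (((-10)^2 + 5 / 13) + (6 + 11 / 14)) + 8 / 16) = 1138449768326632647077 / 4533214400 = 251135213972.37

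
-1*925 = -925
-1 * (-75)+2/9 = 677/9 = 75.22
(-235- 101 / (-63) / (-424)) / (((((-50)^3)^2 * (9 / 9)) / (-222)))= 232264577 / 69562500000000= 0.00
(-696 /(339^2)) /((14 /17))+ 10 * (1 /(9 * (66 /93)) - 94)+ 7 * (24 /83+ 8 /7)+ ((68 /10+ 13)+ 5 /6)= -6667313341187 /7344601110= -907.78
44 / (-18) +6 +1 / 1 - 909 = -8140 / 9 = -904.44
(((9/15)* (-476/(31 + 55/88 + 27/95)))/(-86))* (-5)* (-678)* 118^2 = 5122777726080/1042793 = 4912554.77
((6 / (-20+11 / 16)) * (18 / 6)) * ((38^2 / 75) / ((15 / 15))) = -46208 / 2575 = -17.94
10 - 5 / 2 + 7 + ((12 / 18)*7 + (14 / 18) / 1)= 359 / 18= 19.94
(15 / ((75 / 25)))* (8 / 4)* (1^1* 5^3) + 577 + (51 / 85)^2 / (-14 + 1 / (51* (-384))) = 12522858219 / 6854425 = 1826.97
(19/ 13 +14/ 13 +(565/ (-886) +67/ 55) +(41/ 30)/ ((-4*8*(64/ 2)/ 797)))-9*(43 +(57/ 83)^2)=-5217688031829649/ 13406553937920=-389.19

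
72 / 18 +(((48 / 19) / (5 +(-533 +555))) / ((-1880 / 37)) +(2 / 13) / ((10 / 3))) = 2112769 / 522405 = 4.04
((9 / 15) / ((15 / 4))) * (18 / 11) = 72 / 275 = 0.26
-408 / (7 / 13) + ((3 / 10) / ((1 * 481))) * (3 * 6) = -12755931 / 16835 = -757.70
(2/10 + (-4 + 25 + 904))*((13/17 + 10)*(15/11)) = 2539674/187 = 13581.14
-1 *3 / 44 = -3 / 44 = -0.07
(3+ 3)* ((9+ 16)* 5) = 750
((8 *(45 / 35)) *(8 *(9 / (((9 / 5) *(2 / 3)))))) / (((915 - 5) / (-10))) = -4320 / 637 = -6.78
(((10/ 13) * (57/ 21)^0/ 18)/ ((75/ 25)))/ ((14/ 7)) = 5/ 702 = 0.01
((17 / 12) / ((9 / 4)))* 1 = 17 / 27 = 0.63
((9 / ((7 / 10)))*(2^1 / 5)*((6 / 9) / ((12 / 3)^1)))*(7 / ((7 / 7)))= 6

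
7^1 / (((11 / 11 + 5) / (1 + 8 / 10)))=21 / 10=2.10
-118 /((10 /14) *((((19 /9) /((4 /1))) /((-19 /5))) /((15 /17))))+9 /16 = 1428093 /1360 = 1050.07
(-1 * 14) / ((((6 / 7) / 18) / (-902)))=265188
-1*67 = -67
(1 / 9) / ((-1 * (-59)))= 1 / 531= 0.00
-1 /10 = -0.10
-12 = -12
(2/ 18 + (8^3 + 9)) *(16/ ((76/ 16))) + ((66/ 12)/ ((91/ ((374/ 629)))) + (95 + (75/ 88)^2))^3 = 2667303810577145273337680172229/ 3031248160924115259359232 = 879935.81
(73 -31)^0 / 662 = 1 / 662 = 0.00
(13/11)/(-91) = -0.01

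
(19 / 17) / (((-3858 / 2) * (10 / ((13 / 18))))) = -247 / 5902740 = -0.00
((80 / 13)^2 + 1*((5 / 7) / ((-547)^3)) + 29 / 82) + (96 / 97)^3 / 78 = 38.24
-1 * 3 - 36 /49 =-183 /49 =-3.73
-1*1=-1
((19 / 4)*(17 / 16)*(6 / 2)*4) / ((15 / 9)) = 2907 / 80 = 36.34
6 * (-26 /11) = -156 /11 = -14.18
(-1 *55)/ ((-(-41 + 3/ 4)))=-220/ 161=-1.37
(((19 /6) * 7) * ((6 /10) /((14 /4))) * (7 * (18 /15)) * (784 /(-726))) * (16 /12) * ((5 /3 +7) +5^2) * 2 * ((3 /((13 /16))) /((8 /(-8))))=1348028416 /117975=11426.39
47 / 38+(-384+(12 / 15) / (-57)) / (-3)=221003 / 1710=129.24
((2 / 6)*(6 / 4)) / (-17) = -1 / 34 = -0.03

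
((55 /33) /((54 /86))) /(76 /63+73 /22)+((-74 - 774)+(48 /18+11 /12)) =-190499689 /225756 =-843.83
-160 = -160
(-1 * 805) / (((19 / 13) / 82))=-858130 / 19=-45164.74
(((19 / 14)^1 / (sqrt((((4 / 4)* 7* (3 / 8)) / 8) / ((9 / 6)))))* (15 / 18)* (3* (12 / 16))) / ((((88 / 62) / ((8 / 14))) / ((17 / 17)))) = 8835* sqrt(14) / 15092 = 2.19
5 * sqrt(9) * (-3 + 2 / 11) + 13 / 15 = -41.41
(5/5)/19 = 1/19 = 0.05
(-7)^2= 49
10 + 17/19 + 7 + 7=24.89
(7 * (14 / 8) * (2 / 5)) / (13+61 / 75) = 0.35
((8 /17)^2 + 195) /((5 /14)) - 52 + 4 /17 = 715066 /1445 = 494.86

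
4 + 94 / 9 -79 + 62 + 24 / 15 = -43 / 45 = -0.96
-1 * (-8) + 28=36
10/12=5/6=0.83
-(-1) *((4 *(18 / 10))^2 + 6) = 1446 / 25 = 57.84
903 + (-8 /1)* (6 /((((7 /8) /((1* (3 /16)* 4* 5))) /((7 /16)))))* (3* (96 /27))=-57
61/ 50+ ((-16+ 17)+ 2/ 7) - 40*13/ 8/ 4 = -9621/ 700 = -13.74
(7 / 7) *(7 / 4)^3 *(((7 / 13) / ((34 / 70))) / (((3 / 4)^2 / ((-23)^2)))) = 5587.55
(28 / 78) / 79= 14 / 3081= 0.00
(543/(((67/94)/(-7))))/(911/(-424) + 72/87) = 4393287024/1088281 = 4036.91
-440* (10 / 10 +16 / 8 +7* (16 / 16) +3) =-5720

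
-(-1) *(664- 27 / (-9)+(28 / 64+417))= 17351 / 16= 1084.44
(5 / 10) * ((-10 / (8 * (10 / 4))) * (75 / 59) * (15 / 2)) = -1125 / 472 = -2.38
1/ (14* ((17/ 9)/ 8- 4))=-36/ 1897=-0.02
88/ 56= 1.57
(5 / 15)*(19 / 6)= 1.06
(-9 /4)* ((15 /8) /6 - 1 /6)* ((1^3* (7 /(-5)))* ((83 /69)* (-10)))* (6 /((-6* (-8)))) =-4067 /5888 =-0.69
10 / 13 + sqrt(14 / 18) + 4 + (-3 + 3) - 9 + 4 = -3 / 13 + sqrt(7) / 3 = 0.65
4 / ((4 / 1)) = 1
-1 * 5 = -5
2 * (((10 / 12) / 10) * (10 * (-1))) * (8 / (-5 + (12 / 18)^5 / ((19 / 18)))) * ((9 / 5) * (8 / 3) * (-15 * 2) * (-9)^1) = 8864640 / 2501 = 3544.44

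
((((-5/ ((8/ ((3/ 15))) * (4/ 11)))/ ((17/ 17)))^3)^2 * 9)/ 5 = 15944049/ 5368709120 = 0.00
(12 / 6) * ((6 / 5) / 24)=1 / 10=0.10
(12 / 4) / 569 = 3 / 569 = 0.01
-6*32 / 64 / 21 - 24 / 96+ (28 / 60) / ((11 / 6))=-213 / 1540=-0.14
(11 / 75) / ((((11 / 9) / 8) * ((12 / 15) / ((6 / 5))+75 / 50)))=144 / 325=0.44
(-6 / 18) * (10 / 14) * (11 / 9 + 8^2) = -2935 / 189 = -15.53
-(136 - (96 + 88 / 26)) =-476 / 13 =-36.62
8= 8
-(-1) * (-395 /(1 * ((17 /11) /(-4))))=1022.35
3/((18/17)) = 17/6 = 2.83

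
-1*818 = -818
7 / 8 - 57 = -449 / 8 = -56.12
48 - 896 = -848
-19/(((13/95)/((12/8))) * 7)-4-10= -7963/182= -43.75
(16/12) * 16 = 64/3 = 21.33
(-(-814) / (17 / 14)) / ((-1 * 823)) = -0.81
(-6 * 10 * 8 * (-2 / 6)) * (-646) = -103360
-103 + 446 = 343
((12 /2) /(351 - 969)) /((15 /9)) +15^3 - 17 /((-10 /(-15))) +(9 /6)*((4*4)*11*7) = 5353419 /1030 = 5197.49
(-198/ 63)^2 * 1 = 484/ 49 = 9.88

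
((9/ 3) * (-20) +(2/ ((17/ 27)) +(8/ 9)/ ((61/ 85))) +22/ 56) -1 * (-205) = 39148411/ 261324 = 149.81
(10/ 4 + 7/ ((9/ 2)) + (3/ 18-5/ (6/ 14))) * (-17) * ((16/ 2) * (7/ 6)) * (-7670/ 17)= -14388920/ 27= -532922.96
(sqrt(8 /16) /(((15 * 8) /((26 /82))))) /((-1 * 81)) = -13 * sqrt(2) /797040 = -0.00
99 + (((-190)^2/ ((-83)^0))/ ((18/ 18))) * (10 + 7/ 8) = 785373/ 2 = 392686.50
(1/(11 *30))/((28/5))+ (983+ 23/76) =34525741/35112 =983.30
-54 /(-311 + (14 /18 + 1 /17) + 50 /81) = 74358 /426245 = 0.17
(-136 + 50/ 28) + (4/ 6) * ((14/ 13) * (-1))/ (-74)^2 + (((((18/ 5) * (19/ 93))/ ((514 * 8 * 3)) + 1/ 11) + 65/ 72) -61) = -194.22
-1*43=-43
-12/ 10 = -6/ 5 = -1.20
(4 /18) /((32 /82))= 0.57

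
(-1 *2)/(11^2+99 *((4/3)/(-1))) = 2/11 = 0.18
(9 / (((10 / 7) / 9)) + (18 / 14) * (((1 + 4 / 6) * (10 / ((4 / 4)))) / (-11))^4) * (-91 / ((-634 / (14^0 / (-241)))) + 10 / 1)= 99393564982521 / 156593986780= 634.72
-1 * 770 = -770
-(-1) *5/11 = 5/11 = 0.45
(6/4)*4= 6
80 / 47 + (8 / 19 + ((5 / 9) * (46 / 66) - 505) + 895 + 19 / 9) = 104661908 / 265221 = 394.62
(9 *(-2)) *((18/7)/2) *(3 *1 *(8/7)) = -3888/49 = -79.35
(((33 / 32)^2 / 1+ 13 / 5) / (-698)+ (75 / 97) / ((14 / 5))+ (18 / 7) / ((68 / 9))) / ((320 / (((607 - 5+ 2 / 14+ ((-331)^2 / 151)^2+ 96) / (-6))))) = -1060726915419180293603 / 6320730112809369600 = -167.82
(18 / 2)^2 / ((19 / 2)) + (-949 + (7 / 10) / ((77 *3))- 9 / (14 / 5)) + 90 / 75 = -20682832 / 21945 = -942.48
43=43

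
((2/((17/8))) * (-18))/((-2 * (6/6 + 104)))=48/595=0.08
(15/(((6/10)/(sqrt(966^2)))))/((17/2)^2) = 334.26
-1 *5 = -5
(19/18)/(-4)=-19/72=-0.26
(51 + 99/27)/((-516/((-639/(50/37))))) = 50.10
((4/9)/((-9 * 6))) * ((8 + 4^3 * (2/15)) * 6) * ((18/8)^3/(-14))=93/140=0.66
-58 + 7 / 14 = -115 / 2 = -57.50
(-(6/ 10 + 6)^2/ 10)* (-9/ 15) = 3267/ 1250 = 2.61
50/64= 25/32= 0.78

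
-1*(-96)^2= -9216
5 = 5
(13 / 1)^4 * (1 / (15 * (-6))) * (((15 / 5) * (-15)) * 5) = 142805 / 2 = 71402.50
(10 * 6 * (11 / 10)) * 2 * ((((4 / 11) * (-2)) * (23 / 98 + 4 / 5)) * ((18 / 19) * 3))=-1314144 / 4655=-282.31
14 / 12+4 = 31 / 6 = 5.17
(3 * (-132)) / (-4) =99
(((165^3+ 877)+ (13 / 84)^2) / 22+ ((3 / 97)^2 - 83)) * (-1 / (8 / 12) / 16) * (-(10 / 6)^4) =16941406049676875 / 114721754112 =147673.88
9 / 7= 1.29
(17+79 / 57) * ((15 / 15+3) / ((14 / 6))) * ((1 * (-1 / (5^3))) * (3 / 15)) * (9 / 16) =-0.03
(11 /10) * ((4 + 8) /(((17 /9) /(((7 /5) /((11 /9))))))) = 3402 /425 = 8.00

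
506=506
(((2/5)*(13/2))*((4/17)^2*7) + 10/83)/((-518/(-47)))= 3179503/31063165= 0.10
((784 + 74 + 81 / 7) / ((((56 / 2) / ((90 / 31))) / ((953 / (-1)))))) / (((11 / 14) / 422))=-110159299890 / 2387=-46149685.75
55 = 55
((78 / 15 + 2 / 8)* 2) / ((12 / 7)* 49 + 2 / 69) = 7521 / 57980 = 0.13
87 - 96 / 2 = 39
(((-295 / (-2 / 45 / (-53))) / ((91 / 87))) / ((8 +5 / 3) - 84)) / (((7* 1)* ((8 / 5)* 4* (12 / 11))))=3366606375 / 36365056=92.58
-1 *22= -22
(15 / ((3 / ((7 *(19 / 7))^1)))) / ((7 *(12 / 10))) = 475 / 42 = 11.31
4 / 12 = 1 / 3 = 0.33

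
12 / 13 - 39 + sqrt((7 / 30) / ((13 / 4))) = -495 / 13 + sqrt(2730) / 195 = -37.81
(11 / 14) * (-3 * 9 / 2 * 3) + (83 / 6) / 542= -361901 / 11382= -31.80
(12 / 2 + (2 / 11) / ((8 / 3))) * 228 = 15219 / 11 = 1383.55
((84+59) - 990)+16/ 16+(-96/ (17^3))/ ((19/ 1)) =-78971658/ 93347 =-846.00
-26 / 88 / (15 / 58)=-377 / 330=-1.14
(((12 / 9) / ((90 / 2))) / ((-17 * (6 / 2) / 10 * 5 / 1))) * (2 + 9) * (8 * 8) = -5632 / 6885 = -0.82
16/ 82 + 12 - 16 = -156/ 41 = -3.80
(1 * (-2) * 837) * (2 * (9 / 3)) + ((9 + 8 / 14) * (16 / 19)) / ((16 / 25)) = -1334177 / 133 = -10031.41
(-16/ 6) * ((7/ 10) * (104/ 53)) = -2912/ 795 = -3.66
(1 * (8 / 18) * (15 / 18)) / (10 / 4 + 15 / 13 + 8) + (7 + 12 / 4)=82070 / 8181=10.03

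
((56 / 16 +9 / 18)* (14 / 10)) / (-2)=-14 / 5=-2.80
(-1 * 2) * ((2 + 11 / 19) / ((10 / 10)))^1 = -5.16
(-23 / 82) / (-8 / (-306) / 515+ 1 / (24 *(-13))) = 94238820 / 1059809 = 88.92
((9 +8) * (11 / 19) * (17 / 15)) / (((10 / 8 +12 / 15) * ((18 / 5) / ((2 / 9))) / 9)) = 63580 / 21033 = 3.02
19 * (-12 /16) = -57 /4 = -14.25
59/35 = 1.69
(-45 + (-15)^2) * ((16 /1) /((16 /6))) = 1080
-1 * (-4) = 4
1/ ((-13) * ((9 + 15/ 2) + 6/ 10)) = -10/ 2223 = -0.00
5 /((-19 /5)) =-25 /19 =-1.32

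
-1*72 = -72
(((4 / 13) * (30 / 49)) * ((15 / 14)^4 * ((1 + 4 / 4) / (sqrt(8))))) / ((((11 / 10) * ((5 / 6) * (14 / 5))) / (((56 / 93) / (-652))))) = -3796875 * sqrt(2) / 85010696771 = -0.00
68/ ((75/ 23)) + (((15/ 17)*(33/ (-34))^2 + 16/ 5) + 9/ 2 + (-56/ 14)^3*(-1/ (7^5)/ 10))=727918636541/ 24771837300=29.38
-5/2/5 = -1/2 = -0.50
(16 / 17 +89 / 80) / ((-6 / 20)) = -931 / 136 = -6.85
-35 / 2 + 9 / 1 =-17 / 2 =-8.50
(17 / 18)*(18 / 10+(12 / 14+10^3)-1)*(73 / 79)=874.16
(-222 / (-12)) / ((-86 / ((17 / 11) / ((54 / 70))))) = -22015 / 51084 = -0.43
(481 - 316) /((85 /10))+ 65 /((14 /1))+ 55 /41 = 247815 /9758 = 25.40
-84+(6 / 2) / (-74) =-6219 / 74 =-84.04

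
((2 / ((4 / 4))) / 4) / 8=1 / 16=0.06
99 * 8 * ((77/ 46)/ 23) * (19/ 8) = 144837/ 1058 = 136.90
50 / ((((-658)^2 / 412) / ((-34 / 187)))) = -10300 / 1190651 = -0.01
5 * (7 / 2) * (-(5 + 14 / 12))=-1295 / 12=-107.92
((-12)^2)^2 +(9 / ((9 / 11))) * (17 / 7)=145339 / 7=20762.71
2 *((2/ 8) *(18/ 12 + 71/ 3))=151/ 12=12.58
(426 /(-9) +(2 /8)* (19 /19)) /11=-565 /132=-4.28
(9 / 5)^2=81 / 25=3.24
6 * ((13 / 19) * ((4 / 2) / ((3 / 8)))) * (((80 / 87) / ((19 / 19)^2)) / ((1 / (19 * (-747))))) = -8286720 / 29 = -285748.97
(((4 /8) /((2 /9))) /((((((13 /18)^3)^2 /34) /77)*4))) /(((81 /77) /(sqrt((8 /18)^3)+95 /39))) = 1691171880552 /62748517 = 26951.58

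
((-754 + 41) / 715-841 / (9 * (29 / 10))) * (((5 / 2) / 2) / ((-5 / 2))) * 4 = 427534 / 6435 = 66.44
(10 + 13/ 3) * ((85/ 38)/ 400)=731/ 9120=0.08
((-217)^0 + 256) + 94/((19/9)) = 5729/19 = 301.53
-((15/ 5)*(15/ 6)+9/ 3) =-10.50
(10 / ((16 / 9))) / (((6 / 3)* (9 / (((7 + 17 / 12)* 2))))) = 505 / 96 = 5.26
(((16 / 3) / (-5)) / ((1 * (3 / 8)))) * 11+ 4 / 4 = -30.29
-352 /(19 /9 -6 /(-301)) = -953568 /5773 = -165.18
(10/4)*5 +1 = 13.50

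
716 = 716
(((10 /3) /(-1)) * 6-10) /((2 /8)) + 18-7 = -109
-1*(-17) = 17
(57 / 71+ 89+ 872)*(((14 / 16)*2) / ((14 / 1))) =8536 / 71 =120.23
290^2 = 84100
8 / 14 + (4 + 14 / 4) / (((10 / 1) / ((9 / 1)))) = 205 / 28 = 7.32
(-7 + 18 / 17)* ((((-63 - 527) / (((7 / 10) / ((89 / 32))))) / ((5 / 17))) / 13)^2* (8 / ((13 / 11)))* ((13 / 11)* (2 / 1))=-35731526.02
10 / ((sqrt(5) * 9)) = 2 * sqrt(5) / 9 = 0.50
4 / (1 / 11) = 44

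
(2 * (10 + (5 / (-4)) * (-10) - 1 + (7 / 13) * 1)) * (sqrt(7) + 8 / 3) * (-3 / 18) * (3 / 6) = -382 / 39 - 191 * sqrt(7) / 52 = -19.51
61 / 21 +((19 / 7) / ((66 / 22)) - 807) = -16867 / 21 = -803.19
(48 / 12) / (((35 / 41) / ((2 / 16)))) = 41 / 70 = 0.59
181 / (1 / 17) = 3077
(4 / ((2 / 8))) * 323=5168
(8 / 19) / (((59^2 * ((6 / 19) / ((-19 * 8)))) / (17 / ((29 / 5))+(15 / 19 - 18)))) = 251776 / 302847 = 0.83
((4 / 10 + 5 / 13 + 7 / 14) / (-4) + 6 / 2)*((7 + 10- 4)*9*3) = 37611 / 40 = 940.28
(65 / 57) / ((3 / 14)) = 910 / 171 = 5.32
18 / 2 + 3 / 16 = 147 / 16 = 9.19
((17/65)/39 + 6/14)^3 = 460815199424/5587634768625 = 0.08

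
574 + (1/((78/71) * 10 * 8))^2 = 22350187441/38937600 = 574.00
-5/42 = -0.12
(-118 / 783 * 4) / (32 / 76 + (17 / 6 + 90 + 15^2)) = -17936 / 9469341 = -0.00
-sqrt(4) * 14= -28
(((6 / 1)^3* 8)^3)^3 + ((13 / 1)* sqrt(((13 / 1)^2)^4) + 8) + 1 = 137370551967459378662587345510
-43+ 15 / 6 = -81 / 2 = -40.50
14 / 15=0.93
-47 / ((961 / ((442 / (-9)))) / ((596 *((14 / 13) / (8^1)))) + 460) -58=-947291232 / 16303871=-58.10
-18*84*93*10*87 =-122335920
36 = 36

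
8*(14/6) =56/3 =18.67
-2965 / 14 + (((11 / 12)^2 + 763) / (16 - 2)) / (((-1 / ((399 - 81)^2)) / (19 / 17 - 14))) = 67664302183 / 952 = 71075947.67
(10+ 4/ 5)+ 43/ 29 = 1781/ 145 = 12.28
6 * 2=12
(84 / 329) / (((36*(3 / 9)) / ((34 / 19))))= 34 / 893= 0.04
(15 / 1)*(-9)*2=-270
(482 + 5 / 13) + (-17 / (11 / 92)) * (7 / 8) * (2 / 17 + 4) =-4274 / 143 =-29.89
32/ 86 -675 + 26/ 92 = -1333855/ 1978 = -674.35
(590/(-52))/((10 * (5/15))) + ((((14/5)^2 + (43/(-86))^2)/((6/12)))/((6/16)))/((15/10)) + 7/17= 5126123/198900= 25.77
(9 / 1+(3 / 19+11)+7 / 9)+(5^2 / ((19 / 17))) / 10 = 7925 / 342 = 23.17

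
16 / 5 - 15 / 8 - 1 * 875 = -34947 / 40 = -873.68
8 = 8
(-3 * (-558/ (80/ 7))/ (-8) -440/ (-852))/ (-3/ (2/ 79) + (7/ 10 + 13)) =1212767/ 7143168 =0.17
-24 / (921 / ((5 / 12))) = -10 / 921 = -0.01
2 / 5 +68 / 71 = 482 / 355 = 1.36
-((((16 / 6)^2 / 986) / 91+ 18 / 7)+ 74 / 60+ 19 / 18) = -9812339 / 2018835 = -4.86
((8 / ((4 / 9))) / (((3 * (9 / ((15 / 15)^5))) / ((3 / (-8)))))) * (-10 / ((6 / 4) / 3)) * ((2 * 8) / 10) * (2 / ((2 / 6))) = 48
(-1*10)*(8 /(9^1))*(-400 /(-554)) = -16000 /2493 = -6.42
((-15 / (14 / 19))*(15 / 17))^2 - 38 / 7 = 17968129 / 56644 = 317.21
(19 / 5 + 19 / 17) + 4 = 758 / 85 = 8.92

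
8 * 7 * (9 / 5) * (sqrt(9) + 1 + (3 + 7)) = 7056 / 5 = 1411.20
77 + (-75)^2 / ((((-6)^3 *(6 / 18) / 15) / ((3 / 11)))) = -21349 / 88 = -242.60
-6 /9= -2 /3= -0.67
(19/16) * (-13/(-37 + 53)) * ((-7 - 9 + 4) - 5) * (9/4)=37791/1024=36.91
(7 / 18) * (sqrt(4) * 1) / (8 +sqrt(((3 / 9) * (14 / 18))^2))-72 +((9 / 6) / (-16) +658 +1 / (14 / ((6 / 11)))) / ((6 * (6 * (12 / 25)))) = -8030361905 / 237371904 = -33.83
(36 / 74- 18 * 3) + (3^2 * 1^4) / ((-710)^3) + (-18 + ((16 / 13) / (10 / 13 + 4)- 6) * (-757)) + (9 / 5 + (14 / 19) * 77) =33802416705275263 / 7799954423000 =4333.67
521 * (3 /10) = 1563 /10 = 156.30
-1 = -1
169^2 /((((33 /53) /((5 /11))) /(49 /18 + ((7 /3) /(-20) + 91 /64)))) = 17557789067 /209088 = 83973.20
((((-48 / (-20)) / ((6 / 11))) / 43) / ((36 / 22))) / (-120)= -121 / 232200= -0.00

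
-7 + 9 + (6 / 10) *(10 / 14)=17 / 7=2.43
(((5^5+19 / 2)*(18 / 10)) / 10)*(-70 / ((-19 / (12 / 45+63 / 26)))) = 138099801 / 24700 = 5591.09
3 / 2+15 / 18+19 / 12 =47 / 12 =3.92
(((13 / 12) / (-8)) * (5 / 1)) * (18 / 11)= -195 / 176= -1.11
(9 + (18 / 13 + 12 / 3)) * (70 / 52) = 6545 / 338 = 19.36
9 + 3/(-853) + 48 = 48618/853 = 57.00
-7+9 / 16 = -103 / 16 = -6.44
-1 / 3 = -0.33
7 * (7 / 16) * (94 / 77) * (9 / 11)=3.06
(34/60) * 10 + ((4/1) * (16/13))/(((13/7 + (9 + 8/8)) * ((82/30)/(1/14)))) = 753503/132717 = 5.68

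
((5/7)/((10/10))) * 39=195/7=27.86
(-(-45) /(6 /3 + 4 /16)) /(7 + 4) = 20 /11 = 1.82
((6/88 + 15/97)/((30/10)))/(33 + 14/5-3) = 1585/699952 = 0.00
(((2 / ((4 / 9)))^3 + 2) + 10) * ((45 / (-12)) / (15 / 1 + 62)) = -1125 / 224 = -5.02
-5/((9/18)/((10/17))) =-100/17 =-5.88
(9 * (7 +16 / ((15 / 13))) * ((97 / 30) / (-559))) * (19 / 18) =-576859 / 503100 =-1.15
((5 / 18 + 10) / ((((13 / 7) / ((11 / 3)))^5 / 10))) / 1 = 2503775345225 / 812017791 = 3083.40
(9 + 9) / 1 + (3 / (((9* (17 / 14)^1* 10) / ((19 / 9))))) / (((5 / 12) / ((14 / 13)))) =18.15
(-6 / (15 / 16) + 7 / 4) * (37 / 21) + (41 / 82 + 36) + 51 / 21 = 4303 / 140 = 30.74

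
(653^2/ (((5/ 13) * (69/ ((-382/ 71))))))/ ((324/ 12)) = -2117547094/ 661365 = -3201.78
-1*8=-8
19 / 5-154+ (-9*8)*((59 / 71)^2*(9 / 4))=-6605401 / 25205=-262.07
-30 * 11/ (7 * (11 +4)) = -22/ 7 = -3.14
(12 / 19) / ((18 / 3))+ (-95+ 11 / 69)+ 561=611273 / 1311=466.26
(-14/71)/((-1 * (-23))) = -14/1633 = -0.01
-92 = -92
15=15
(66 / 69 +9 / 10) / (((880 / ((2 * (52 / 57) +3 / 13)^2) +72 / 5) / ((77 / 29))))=76263793991 / 3445671958992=0.02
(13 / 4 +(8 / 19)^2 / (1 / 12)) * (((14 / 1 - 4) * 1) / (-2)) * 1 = -38825 / 1444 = -26.89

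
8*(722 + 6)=5824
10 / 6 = 5 / 3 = 1.67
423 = 423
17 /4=4.25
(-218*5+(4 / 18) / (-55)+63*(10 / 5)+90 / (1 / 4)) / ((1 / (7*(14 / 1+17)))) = -64879094 / 495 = -131068.88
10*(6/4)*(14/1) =210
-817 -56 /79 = -64599 /79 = -817.71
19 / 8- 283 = -2245 / 8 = -280.62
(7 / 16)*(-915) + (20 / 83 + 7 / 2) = -396.57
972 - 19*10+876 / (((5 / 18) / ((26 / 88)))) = 94256 / 55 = 1713.75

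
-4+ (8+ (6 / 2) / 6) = 9 / 2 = 4.50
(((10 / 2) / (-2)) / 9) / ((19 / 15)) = -0.22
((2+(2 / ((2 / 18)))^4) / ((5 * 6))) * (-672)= -11757536 / 5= -2351507.20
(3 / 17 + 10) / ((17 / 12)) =2076 / 289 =7.18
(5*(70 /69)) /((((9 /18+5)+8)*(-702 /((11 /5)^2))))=-1694 /653913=-0.00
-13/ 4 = -3.25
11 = 11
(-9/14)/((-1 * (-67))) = -9/938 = -0.01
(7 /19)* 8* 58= 3248 /19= 170.95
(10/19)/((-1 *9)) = -10/171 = -0.06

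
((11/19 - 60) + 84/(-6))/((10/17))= -4743/38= -124.82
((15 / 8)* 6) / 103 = 45 / 412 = 0.11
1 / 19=0.05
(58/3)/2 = 29/3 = 9.67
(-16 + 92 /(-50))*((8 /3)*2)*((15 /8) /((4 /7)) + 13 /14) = -210289 /525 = -400.55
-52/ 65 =-4/ 5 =-0.80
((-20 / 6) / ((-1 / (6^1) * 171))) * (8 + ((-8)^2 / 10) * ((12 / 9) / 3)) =1952 / 1539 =1.27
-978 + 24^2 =-402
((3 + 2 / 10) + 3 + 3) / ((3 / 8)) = 368 / 15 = 24.53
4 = 4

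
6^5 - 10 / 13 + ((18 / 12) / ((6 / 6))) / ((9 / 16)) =303338 / 39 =7777.90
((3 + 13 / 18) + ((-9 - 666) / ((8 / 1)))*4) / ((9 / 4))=-12016 / 81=-148.35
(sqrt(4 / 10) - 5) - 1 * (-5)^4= -630+sqrt(10) / 5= -629.37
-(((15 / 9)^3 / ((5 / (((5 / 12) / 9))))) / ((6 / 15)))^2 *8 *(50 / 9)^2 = -244140625 / 86093442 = -2.84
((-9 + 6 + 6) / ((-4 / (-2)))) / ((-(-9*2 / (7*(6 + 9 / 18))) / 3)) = 11.38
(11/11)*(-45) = -45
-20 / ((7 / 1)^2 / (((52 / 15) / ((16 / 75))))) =-325 / 49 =-6.63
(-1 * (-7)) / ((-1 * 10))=-7 / 10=-0.70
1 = 1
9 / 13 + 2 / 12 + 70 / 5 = 1159 / 78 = 14.86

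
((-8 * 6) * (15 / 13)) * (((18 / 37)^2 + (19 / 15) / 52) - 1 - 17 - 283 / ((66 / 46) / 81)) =2254443030948 / 2544971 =885842.33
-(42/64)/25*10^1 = -0.26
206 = 206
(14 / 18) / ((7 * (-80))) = -1 / 720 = -0.00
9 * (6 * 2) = 108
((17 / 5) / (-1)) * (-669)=11373 / 5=2274.60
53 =53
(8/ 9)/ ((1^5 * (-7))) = -0.13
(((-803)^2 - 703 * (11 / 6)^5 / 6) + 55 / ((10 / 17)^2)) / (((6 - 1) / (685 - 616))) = 3447516669553 / 388800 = 8867069.62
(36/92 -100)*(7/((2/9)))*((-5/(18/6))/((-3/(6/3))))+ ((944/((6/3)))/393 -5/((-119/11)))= -3748222886/1075641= -3484.64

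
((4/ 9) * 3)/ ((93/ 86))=344/ 279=1.23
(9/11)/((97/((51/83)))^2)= 23409/713004611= 0.00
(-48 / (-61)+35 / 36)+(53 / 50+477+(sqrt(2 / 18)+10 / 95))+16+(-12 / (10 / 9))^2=127862719 / 208620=612.90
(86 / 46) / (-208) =-43 / 4784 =-0.01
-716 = -716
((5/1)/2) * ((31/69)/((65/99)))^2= 1.17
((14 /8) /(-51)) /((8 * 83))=-7 /135456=-0.00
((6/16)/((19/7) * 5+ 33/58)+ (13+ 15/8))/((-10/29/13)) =-258017669/459280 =-561.79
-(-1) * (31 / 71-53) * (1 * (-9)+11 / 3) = 19904 / 71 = 280.34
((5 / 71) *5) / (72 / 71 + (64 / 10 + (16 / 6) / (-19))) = 0.05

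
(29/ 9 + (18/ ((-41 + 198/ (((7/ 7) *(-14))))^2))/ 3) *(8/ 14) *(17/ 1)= 73500010/ 2346687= 31.32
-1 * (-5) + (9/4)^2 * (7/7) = 161/16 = 10.06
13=13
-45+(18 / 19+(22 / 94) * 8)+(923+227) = 989283 / 893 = 1107.82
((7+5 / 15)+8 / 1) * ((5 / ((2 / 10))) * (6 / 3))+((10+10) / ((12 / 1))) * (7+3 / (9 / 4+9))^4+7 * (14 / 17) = 2798552987 / 516375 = 5419.61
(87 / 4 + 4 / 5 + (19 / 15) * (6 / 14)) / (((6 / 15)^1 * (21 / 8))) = 21.99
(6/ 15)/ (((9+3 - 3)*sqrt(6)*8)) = 0.00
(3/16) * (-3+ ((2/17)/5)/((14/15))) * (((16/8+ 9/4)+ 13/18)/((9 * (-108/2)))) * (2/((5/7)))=10561/660960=0.02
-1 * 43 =-43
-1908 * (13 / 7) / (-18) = 1378 / 7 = 196.86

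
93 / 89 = 1.04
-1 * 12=-12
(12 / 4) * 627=1881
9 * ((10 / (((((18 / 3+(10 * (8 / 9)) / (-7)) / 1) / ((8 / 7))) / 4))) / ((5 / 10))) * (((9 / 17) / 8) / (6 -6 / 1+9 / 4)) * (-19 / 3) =-82080 / 2533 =-32.40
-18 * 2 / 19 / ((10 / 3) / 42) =-2268 / 95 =-23.87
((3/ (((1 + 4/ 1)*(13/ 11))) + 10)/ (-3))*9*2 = -4098/ 65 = -63.05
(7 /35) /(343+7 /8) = 8 /13755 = 0.00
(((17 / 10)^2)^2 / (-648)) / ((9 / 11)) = -918731 / 58320000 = -0.02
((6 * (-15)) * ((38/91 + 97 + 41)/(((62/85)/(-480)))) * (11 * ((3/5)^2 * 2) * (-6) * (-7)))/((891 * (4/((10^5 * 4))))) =123340032000000/403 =306054669975.19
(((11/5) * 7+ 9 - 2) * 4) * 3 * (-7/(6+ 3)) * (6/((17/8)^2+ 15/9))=-1204224/5935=-202.90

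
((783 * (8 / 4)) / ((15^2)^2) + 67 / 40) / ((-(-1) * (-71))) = -25589 / 1065000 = -0.02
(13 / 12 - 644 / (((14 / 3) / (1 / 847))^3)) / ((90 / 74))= 2864318967365 / 3215659578516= 0.89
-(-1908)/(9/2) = 424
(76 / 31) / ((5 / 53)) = 25.99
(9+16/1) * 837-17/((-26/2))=272042/13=20926.31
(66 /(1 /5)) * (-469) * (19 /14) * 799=-167825955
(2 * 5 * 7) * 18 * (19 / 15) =1596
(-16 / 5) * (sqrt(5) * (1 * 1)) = -16 * sqrt(5) / 5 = -7.16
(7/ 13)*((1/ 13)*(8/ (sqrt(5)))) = 56*sqrt(5)/ 845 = 0.15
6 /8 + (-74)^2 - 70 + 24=21723 /4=5430.75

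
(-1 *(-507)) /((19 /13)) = 6591 /19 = 346.89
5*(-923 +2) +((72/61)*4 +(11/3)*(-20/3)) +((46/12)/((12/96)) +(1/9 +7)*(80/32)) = -279153/61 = -4576.28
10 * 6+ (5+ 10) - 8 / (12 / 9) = 69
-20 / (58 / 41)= -410 / 29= -14.14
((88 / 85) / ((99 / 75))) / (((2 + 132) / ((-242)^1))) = -4840 / 3417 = -1.42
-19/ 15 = -1.27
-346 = -346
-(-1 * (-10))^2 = -100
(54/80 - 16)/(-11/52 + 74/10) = -7969/3738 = -2.13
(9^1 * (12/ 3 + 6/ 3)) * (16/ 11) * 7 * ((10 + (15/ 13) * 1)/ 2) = 438480/ 143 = 3066.29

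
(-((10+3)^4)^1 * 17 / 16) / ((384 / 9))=-1456611 / 2048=-711.24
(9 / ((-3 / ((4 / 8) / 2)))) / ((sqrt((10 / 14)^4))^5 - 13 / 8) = 1694851494 / 3594053237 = 0.47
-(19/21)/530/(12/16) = -38/16695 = -0.00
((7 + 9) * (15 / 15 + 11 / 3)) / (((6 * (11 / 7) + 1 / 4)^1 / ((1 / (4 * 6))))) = 784 / 2439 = 0.32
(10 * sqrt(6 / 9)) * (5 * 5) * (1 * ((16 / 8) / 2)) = 250 * sqrt(6) / 3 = 204.12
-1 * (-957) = 957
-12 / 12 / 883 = -1 / 883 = -0.00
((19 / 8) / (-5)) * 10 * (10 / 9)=-95 / 18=-5.28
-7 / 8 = -0.88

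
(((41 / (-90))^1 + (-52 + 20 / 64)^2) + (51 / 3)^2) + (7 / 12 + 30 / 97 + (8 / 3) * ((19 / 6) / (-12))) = 9923976847 / 3352320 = 2960.33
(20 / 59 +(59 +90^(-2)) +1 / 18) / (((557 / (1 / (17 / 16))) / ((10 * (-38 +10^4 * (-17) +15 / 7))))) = -270279426175672 / 1583832285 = -170649.02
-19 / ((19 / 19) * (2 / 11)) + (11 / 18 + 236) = 1189 / 9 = 132.11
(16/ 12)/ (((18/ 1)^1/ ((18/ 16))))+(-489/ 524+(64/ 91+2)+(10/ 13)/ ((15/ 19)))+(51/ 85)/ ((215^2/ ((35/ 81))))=42072691697/ 14878302075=2.83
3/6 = 1/2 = 0.50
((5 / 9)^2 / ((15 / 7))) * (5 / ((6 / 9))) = 175 / 162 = 1.08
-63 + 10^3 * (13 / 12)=3061 / 3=1020.33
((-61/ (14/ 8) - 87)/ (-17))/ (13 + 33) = 853/ 5474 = 0.16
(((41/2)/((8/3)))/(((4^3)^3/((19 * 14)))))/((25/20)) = 16359/2621440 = 0.01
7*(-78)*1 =-546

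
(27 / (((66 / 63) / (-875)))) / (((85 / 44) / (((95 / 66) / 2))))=-3142125 / 374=-8401.40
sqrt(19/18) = 1.03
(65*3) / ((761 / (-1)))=-195 / 761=-0.26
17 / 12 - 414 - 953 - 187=-18631 / 12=-1552.58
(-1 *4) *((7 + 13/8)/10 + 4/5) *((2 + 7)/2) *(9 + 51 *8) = -499149/40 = -12478.72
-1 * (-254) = 254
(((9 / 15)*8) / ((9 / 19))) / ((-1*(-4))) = 38 / 15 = 2.53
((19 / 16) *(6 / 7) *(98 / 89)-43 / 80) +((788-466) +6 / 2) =2318153 / 7120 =325.58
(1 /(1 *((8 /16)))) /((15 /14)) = 1.87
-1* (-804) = 804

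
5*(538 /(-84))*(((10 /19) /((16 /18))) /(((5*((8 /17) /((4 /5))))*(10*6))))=-4573 /42560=-0.11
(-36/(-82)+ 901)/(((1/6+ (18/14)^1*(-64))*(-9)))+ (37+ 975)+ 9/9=1014.22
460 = 460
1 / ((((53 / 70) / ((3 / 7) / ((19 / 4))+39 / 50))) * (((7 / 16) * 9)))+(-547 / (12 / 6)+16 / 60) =-272.94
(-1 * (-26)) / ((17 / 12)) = 312 / 17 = 18.35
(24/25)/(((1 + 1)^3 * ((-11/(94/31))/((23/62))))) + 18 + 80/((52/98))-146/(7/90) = -41085015163/24049025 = -1708.39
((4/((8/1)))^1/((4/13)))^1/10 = 13/80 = 0.16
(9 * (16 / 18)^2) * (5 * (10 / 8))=44.44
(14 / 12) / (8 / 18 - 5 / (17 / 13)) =-357 / 1034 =-0.35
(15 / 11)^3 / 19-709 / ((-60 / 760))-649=632108680 / 75867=8331.80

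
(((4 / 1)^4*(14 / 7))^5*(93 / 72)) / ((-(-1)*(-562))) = -68169720922112 / 843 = -80865623869.65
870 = 870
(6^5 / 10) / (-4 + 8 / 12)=-5832 / 25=-233.28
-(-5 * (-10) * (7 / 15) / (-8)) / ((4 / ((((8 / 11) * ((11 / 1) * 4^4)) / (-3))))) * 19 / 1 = -85120 / 9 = -9457.78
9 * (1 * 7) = 63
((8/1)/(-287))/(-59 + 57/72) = 192/400939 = 0.00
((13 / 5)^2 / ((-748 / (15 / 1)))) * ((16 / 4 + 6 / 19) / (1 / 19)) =-20787 / 1870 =-11.12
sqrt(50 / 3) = 5 * sqrt(6) / 3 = 4.08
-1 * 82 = -82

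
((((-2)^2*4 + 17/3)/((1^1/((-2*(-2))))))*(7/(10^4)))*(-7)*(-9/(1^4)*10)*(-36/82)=-17199/1025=-16.78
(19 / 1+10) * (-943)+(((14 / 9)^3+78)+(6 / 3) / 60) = -198763327 / 7290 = -27265.20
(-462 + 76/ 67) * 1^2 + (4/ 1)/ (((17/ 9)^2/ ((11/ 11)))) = -8902034/ 19363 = -459.74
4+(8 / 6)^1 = 16 / 3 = 5.33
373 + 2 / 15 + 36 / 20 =374.93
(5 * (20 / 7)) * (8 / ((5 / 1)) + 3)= 460 / 7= 65.71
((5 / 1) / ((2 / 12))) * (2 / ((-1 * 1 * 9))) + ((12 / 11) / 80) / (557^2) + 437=88116920989 / 204764340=430.33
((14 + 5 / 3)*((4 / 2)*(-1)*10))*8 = -7520 / 3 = -2506.67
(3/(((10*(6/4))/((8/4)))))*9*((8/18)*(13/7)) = 104/35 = 2.97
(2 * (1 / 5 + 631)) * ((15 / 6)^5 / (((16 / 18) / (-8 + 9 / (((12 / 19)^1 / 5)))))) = 1122845625 / 128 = 8772231.45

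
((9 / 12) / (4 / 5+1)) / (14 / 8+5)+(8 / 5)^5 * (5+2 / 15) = 68202797 / 1265625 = 53.89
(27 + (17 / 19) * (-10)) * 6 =2058 / 19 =108.32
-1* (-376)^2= -141376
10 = 10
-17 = -17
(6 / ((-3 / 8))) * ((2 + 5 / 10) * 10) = -400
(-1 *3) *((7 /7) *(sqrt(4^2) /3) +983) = -2953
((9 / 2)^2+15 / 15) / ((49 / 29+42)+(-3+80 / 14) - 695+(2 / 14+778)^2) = 120785 / 3438011224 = 0.00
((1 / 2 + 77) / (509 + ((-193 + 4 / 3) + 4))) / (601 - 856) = -31 / 32776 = -0.00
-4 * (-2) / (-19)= -8 / 19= -0.42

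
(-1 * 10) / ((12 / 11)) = -9.17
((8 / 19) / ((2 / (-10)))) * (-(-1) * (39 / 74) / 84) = -65 / 4921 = -0.01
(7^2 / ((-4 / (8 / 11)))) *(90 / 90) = -98 / 11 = -8.91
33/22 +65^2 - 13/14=29579/7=4225.57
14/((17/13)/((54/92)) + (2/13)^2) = 31941/5137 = 6.22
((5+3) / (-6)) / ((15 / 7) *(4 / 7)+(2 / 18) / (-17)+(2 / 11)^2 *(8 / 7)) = -1209516 / 1139123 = -1.06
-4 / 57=-0.07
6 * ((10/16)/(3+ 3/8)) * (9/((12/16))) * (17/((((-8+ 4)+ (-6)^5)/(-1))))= 34/1167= 0.03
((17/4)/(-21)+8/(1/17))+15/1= 12667/84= 150.80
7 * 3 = 21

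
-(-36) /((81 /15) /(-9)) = -60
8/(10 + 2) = 2/3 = 0.67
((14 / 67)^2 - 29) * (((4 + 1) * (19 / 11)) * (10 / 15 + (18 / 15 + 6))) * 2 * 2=-1165705480 / 148137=-7869.10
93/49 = 1.90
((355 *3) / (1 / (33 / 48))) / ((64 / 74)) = 433455 / 512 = 846.59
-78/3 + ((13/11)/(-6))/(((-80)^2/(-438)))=-25.99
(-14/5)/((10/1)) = -7/25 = -0.28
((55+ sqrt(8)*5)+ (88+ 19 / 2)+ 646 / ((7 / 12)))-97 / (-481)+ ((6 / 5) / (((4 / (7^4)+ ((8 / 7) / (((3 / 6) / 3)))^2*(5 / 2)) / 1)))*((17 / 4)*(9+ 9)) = 1275.05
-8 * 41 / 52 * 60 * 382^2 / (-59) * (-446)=-417475817.05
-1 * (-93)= 93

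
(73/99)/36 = 73/3564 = 0.02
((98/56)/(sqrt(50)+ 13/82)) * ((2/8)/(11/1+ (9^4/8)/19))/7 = -10127/2766543223+ 319390 * sqrt(2)/2766543223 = 0.00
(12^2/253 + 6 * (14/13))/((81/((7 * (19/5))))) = 2.31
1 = 1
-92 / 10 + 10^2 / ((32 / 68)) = 203.30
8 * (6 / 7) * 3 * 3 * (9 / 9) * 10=4320 / 7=617.14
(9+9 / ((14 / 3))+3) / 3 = 65 / 14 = 4.64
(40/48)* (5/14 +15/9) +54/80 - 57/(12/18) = -209509/2520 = -83.14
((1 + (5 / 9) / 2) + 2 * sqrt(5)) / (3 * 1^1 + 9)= 23 / 216 + sqrt(5) / 6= 0.48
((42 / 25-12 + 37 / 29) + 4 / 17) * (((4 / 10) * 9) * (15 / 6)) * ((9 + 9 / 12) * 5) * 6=-114323157 / 4930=-23189.28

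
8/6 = 4/3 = 1.33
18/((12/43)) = 129/2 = 64.50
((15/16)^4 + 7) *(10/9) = 2546885/294912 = 8.64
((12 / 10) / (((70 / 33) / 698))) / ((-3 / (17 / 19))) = -391578 / 3325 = -117.77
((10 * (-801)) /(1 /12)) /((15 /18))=-115344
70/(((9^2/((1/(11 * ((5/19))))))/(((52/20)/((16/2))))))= 1729/17820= 0.10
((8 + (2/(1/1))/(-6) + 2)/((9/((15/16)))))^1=145/144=1.01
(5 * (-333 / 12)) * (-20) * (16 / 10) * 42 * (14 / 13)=2610720 / 13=200824.62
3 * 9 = 27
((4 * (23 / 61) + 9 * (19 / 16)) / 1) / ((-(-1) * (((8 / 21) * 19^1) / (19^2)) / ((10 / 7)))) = 3392355 / 3904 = 868.94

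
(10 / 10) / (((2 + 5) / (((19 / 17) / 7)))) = 19 / 833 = 0.02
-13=-13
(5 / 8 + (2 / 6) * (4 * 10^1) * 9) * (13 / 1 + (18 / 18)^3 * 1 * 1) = 6755 / 4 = 1688.75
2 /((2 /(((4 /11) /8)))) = 1 /22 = 0.05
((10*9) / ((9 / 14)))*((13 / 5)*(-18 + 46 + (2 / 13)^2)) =132608 / 13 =10200.62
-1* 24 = -24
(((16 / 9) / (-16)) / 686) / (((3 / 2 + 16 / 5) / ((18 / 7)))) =-10 / 112847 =-0.00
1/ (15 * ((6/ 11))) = 11/ 90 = 0.12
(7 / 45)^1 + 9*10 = 4057 / 45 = 90.16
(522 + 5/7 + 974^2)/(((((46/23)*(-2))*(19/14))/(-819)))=5441756229/38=143204111.29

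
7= 7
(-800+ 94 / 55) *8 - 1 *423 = -374513 / 55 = -6809.33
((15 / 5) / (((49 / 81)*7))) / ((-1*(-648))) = 3 / 2744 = 0.00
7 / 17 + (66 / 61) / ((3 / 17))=6785 / 1037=6.54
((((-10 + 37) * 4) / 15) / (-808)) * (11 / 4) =-99 / 4040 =-0.02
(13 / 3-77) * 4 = -872 / 3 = -290.67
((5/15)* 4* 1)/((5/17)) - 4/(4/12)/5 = 2.13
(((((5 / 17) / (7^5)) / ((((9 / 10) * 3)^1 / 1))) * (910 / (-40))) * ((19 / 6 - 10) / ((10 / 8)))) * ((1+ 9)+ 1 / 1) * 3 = 29315 / 1102059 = 0.03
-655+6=-649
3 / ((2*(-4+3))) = -3 / 2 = -1.50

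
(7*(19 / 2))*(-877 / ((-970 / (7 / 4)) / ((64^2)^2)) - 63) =1712293281209 / 970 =1765250805.37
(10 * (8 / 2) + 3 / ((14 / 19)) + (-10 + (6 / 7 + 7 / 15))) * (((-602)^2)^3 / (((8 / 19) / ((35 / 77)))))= 1818715293402438092.24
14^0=1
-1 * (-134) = 134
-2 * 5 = -10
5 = 5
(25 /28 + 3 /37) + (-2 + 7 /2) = 2563 /1036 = 2.47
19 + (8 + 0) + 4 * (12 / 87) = 799 / 29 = 27.55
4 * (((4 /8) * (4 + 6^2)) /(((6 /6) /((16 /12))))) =320 /3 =106.67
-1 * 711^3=-359425431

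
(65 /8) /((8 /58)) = 1885 /32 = 58.91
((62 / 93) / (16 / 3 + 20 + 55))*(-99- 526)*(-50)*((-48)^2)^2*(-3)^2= 2985984000000 / 241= 12389975103.73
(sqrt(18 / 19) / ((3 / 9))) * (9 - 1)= 72 * sqrt(38) / 19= 23.36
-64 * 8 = -512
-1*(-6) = 6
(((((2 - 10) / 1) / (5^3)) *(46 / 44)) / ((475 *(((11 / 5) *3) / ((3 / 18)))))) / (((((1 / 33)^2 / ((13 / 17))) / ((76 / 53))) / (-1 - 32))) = 78936 / 563125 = 0.14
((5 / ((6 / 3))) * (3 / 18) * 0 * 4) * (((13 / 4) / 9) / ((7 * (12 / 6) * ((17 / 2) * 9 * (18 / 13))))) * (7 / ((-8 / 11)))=0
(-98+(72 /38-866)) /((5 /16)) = -58496 /19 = -3078.74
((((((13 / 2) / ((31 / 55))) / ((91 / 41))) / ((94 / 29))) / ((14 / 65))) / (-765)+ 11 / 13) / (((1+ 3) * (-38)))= -50009663 / 9088043328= -0.01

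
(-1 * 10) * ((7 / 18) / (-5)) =7 / 9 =0.78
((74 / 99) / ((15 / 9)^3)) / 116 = 111 / 79750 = 0.00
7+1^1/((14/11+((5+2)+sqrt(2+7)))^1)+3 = 1251/124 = 10.09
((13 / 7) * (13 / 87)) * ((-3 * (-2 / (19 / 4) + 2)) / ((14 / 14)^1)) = -5070 / 3857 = -1.31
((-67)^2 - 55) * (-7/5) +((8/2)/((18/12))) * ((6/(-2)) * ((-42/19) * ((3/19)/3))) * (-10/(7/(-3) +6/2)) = -11229918/1805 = -6221.56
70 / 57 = 1.23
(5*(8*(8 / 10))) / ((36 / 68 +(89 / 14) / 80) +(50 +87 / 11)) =6702080 / 12256003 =0.55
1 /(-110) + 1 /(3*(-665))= -421 /43890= -0.01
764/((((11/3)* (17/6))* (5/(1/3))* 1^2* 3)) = 1.63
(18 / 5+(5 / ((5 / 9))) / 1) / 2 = 63 / 10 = 6.30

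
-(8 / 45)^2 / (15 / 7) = -448 / 30375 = -0.01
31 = 31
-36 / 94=-18 / 47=-0.38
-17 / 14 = -1.21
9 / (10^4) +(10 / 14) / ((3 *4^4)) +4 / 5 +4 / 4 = 6054149 / 3360000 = 1.80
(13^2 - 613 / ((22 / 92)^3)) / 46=-970.86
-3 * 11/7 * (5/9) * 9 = -165/7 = -23.57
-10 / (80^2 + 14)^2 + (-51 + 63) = 246836371 / 20569698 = 12.00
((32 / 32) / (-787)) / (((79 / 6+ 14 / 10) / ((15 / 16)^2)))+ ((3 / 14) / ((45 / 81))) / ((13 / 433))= 12.85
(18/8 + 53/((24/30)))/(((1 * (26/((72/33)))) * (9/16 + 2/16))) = 13152/1573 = 8.36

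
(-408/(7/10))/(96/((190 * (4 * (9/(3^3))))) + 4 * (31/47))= -1138575/5894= -193.18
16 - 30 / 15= 14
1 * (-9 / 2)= -9 / 2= -4.50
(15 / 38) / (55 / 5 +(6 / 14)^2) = 735 / 20824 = 0.04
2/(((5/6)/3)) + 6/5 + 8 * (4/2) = 122/5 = 24.40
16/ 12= 4/ 3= 1.33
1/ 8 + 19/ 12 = 41/ 24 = 1.71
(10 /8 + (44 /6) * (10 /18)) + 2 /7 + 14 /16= 9805 /1512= 6.48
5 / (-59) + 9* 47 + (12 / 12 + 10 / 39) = 976019 / 2301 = 424.17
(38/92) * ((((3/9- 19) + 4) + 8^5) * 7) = 6534290/69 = 94699.86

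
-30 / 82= -15 / 41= -0.37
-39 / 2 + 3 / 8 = -153 / 8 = -19.12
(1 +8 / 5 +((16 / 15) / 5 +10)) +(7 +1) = 20.81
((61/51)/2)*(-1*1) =-61/102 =-0.60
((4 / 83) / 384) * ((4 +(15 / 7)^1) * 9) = 0.01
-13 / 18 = -0.72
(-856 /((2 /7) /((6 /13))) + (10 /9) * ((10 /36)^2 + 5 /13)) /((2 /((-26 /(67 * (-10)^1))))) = -26199283 /976860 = -26.82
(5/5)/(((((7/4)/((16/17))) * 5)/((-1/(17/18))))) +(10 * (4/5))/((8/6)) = 59538/10115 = 5.89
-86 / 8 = -43 / 4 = -10.75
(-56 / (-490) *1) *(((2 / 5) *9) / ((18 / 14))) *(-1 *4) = -32 / 25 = -1.28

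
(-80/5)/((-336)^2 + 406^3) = -2/8379539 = -0.00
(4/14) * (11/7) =22/49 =0.45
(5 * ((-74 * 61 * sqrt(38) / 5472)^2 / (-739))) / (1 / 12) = -25470245 / 12131424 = -2.10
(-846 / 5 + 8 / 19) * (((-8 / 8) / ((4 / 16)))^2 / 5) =-256544 / 475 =-540.09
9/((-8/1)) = -9/8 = -1.12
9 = 9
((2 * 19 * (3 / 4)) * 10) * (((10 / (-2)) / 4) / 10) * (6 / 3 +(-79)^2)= -1779255 / 8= -222406.88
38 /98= 19 /49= 0.39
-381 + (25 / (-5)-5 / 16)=-6181 / 16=-386.31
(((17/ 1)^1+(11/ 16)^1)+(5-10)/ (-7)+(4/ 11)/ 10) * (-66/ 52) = -23.40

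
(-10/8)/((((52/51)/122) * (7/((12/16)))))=-46665/2912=-16.03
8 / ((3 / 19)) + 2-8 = 134 / 3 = 44.67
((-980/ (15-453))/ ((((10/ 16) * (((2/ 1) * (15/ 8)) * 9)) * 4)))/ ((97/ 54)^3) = 1524096/ 333125645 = 0.00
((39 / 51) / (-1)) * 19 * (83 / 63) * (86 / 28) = -881543 / 14994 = -58.79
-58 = -58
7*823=5761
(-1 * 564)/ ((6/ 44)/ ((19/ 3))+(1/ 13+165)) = -3064776/ 897145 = -3.42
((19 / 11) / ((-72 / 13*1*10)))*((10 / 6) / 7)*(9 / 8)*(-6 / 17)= 247 / 83776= 0.00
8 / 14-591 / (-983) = 8069 / 6881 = 1.17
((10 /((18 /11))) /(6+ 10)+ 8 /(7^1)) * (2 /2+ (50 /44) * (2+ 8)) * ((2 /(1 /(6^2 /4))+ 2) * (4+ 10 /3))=522580 /189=2764.97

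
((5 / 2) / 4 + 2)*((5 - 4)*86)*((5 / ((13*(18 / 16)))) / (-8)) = -9.65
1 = 1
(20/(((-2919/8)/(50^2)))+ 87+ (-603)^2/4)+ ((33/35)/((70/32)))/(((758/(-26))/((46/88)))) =70356922800191/774410700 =90852.21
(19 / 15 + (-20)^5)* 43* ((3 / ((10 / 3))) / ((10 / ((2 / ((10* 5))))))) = -6191997549 / 12500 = -495359.80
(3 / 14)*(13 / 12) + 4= 237 / 56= 4.23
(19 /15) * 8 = 152 /15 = 10.13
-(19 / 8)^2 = -361 / 64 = -5.64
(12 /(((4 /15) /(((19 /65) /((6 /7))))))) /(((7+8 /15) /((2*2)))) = 11970 /1469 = 8.15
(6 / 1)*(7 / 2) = 21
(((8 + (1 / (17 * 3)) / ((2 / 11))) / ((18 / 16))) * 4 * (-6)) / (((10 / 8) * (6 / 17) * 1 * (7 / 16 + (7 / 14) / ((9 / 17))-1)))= -846848 / 825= -1026.48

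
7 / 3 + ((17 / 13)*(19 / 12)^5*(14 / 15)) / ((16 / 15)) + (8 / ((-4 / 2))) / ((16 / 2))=342099749 / 25878528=13.22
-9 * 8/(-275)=72/275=0.26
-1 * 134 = -134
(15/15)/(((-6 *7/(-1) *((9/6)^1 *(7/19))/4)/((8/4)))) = 152/441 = 0.34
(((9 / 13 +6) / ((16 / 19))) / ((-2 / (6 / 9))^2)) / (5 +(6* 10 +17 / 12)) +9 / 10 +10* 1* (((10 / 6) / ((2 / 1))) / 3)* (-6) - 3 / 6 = -10104071 / 621660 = -16.25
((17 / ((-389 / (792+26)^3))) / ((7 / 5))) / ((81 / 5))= -232620958600 / 220563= -1054669.00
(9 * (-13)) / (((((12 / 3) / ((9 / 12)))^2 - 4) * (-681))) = 351 / 49940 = 0.01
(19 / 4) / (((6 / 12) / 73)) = 1387 / 2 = 693.50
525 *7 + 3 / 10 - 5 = 36703 / 10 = 3670.30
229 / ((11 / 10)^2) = 22900 / 121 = 189.26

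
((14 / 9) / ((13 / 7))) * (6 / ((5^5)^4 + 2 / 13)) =196 / 3719329833984381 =0.00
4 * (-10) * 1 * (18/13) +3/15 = -3587/65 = -55.18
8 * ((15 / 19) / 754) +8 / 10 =28952 / 35815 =0.81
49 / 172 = 0.28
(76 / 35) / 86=38 / 1505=0.03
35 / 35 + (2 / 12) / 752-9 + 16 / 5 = -108283 / 22560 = -4.80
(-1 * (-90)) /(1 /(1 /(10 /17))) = 153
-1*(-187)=187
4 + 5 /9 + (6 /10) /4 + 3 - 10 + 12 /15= -269 /180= -1.49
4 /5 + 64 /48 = 32 /15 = 2.13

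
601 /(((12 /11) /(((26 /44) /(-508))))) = -7813 /12192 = -0.64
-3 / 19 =-0.16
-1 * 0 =0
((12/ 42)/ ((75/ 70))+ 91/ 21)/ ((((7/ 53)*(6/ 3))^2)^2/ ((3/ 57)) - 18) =-181481063/ 706493770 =-0.26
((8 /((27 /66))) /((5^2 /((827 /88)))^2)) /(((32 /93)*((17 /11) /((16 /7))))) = 21201799 /1785000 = 11.88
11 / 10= 1.10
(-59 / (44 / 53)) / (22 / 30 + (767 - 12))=-46905 / 498784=-0.09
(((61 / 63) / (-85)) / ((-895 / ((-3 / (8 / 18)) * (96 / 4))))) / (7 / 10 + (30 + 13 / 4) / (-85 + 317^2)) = -440974368 / 149780218105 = -0.00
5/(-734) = -0.01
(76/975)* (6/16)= 19/650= 0.03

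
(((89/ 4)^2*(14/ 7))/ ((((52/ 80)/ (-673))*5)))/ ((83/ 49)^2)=-12799330033/ 179114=-71459.13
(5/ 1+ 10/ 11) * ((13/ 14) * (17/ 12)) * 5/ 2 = 19.43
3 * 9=27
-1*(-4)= 4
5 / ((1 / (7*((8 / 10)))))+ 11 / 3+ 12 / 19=1841 / 57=32.30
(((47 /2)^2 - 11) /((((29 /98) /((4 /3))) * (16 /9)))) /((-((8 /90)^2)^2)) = -1305044409375 /59392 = -21973403.98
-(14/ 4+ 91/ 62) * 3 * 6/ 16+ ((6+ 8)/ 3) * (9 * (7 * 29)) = 1056531/ 124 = 8520.41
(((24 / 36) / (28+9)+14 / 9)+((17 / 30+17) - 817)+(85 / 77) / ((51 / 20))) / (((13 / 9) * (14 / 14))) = -552.06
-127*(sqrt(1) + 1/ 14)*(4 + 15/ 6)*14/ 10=-4953/ 4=-1238.25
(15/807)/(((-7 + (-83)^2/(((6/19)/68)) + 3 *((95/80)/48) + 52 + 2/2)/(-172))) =-660480/306474564581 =-0.00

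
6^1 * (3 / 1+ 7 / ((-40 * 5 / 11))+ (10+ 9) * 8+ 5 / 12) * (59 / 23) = 5488121 / 2300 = 2386.14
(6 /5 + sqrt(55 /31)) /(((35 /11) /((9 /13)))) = 594 /2275 + 99 * sqrt(1705) /14105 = 0.55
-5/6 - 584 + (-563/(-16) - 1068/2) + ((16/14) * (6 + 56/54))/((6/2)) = -1080.97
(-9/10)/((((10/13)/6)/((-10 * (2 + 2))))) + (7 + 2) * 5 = 1629/5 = 325.80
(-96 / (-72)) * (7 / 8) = 7 / 6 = 1.17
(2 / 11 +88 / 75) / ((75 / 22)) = 2236 / 5625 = 0.40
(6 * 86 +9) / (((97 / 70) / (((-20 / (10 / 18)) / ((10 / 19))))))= -2513700 / 97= -25914.43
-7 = -7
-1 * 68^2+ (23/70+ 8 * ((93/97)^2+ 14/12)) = -9102894179/1975890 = -4606.98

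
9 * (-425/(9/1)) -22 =-447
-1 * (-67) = 67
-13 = -13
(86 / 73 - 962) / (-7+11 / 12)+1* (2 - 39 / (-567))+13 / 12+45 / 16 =163.91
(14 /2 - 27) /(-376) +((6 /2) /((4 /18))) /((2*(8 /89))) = 113021 /1504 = 75.15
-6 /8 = -3 /4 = -0.75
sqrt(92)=2 * sqrt(23)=9.59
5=5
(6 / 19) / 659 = 0.00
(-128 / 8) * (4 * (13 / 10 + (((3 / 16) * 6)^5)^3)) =-1258154079050653 / 2748779069440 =-457.71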